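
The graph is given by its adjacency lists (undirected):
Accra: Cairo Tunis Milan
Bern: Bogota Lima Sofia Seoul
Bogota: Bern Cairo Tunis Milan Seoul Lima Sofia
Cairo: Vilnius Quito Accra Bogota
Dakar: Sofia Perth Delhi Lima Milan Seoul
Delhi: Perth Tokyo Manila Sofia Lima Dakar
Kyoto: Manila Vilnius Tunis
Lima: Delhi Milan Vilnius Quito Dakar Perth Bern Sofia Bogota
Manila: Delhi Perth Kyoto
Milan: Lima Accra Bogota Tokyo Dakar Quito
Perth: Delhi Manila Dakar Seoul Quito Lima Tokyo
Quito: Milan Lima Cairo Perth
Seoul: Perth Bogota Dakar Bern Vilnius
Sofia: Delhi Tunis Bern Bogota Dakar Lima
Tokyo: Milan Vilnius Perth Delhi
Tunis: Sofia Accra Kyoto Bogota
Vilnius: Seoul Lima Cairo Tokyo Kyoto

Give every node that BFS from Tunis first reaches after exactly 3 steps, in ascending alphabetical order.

Perth, Quito, Tokyo

Level 0: Tunis
Level 1: Accra, Bogota, Kyoto, Sofia
Level 2: Bern, Cairo, Dakar, Delhi, Lima, Manila, Milan, Seoul, Vilnius
Level 3: Perth, Quito, Tokyo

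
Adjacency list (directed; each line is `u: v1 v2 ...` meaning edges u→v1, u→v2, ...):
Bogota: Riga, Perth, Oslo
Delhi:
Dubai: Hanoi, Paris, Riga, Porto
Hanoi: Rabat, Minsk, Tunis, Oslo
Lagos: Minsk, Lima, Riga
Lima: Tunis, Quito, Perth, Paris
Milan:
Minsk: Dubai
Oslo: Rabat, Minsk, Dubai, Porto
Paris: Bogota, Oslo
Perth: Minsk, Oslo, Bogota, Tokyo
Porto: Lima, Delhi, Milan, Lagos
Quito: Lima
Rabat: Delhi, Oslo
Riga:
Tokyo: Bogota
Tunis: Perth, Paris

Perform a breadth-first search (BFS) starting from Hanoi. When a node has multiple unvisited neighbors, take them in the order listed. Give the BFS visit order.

Visit Hanoi; enqueue Rabat, Minsk, Tunis, Oslo → queue [Rabat, Minsk, Tunis, Oslo]
Visit Rabat; enqueue Delhi → queue [Minsk, Tunis, Oslo, Delhi]
Visit Minsk; enqueue Dubai → queue [Tunis, Oslo, Delhi, Dubai]
Visit Tunis; enqueue Perth, Paris → queue [Oslo, Delhi, Dubai, Perth, Paris]
Visit Oslo; enqueue Porto → queue [Delhi, Dubai, Perth, Paris, Porto]
Visit Delhi → queue [Dubai, Perth, Paris, Porto]
Visit Dubai; enqueue Riga → queue [Perth, Paris, Porto, Riga]
Visit Perth; enqueue Bogota, Tokyo → queue [Paris, Porto, Riga, Bogota, Tokyo]
Visit Paris → queue [Porto, Riga, Bogota, Tokyo]
Visit Porto; enqueue Lima, Milan, Lagos → queue [Riga, Bogota, Tokyo, Lima, Milan, Lagos]
Visit Riga → queue [Bogota, Tokyo, Lima, Milan, Lagos]
Visit Bogota → queue [Tokyo, Lima, Milan, Lagos]
Visit Tokyo → queue [Lima, Milan, Lagos]
Visit Lima; enqueue Quito → queue [Milan, Lagos, Quito]
Visit Milan → queue [Lagos, Quito]
Visit Lagos → queue [Quito]
Visit Quito → queue []

Hanoi -> Rabat -> Minsk -> Tunis -> Oslo -> Delhi -> Dubai -> Perth -> Paris -> Porto -> Riga -> Bogota -> Tokyo -> Lima -> Milan -> Lagos -> Quito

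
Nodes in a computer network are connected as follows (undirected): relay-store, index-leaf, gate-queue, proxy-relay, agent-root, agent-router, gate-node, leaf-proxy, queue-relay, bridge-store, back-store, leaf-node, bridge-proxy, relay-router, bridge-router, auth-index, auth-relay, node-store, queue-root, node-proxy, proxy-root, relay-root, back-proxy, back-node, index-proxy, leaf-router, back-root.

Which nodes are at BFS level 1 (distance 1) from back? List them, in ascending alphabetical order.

node, proxy, root, store

Level 0: back
Level 1: node, proxy, root, store
Level 2: agent, bridge, gate, index, leaf, queue, relay
Level 3: auth, router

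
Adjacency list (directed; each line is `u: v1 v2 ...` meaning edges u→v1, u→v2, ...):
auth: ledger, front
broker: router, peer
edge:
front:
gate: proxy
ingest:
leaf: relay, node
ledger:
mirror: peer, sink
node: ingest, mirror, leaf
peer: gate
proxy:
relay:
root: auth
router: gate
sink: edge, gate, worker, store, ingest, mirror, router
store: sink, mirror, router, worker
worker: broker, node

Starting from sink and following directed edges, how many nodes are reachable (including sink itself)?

14

BFS from sink visits: sink, edge, gate, worker, store, ingest, mirror, router, proxy, broker, node, peer, leaf, relay
Reachable nodes: 14 of 18 total.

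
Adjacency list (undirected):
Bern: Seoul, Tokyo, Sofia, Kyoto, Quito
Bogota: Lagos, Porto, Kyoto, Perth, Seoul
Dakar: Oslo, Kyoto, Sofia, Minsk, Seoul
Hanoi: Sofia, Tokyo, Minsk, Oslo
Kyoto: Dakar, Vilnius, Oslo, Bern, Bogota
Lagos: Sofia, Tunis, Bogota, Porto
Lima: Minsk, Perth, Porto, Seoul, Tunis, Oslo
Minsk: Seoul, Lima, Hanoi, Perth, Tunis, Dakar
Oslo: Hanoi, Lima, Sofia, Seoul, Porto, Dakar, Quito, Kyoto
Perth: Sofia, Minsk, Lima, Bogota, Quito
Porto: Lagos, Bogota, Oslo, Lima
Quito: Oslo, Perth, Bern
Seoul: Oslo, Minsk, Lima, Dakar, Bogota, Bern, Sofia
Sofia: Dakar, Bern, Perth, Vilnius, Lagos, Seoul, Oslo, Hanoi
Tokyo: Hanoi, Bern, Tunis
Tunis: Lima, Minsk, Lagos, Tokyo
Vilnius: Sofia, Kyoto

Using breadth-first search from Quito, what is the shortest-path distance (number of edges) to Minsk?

Level 0: Quito
Level 1: Bern, Oslo, Perth
Level 2: Bogota, Dakar, Hanoi, Kyoto, Lima, Minsk, Porto, Seoul, Sofia, Tokyo
Level 3: Lagos, Tunis, Vilnius
Minsk first appears at level 2.

2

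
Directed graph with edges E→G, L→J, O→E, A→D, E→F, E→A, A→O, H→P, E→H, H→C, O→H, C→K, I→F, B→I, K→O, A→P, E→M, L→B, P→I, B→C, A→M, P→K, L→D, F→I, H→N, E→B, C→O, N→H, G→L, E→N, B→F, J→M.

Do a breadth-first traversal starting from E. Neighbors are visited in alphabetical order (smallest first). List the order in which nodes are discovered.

Visit E; enqueue A, B, F, G, H, M, N → queue [A, B, F, G, H, M, N]
Visit A; enqueue D, O, P → queue [B, F, G, H, M, N, D, O, P]
Visit B; enqueue C, I → queue [F, G, H, M, N, D, O, P, C, I]
Visit F → queue [G, H, M, N, D, O, P, C, I]
Visit G; enqueue L → queue [H, M, N, D, O, P, C, I, L]
Visit H → queue [M, N, D, O, P, C, I, L]
Visit M → queue [N, D, O, P, C, I, L]
Visit N → queue [D, O, P, C, I, L]
Visit D → queue [O, P, C, I, L]
Visit O → queue [P, C, I, L]
Visit P; enqueue K → queue [C, I, L, K]
Visit C → queue [I, L, K]
Visit I → queue [L, K]
Visit L; enqueue J → queue [K, J]
Visit K → queue [J]
Visit J → queue []

E -> A -> B -> F -> G -> H -> M -> N -> D -> O -> P -> C -> I -> L -> K -> J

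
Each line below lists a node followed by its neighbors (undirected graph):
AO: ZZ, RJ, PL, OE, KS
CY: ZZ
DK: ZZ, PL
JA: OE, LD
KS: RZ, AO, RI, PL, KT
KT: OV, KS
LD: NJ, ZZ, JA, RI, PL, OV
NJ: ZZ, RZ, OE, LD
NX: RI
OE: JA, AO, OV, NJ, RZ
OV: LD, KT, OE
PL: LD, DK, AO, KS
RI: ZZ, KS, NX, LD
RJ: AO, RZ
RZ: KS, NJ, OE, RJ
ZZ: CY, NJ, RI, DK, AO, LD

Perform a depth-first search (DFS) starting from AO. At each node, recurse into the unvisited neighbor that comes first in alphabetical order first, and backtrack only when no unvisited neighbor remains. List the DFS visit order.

AO → KS → KT → OV → LD → JA → OE → NJ → RZ → RJ → ZZ → CY → DK → PL → RI → NX

Visit AO
AO → KS
KS → KT
KT → OV
OV → LD
LD → JA
JA → OE
OE → NJ
NJ → RZ
RZ → RJ
NJ → ZZ
ZZ → CY
ZZ → DK
DK → PL
ZZ → RI
RI → NX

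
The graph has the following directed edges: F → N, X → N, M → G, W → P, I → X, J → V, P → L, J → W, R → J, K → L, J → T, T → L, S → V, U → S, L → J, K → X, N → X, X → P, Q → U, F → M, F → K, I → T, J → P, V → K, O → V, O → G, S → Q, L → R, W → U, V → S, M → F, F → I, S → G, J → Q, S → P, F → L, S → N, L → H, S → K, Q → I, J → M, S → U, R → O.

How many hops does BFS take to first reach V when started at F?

Level 0: F
Level 1: I, K, L, M, N
Level 2: G, H, J, R, T, X
Level 3: O, P, Q, V, W
Level 4: S, U
V first appears at level 3.

3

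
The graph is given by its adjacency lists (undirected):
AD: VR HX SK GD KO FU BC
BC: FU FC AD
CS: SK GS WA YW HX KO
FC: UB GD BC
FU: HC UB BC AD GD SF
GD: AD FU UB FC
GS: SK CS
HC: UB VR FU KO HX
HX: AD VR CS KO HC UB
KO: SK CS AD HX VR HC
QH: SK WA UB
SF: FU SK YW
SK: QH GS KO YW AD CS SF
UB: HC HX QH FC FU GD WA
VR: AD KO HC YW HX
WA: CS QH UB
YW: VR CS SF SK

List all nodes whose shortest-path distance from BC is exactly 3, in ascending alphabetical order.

Level 0: BC
Level 1: AD, FC, FU
Level 2: GD, HC, HX, KO, SF, SK, UB, VR
Level 3: CS, GS, QH, WA, YW

CS, GS, QH, WA, YW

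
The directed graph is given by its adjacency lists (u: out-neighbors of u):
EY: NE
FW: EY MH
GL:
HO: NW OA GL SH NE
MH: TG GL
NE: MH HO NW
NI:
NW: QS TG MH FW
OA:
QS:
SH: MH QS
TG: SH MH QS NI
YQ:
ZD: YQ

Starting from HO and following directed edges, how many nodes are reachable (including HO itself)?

12

BFS from HO visits: HO, GL, NE, NW, OA, SH, MH, FW, QS, TG, EY, NI
Reachable nodes: 12 of 14 total.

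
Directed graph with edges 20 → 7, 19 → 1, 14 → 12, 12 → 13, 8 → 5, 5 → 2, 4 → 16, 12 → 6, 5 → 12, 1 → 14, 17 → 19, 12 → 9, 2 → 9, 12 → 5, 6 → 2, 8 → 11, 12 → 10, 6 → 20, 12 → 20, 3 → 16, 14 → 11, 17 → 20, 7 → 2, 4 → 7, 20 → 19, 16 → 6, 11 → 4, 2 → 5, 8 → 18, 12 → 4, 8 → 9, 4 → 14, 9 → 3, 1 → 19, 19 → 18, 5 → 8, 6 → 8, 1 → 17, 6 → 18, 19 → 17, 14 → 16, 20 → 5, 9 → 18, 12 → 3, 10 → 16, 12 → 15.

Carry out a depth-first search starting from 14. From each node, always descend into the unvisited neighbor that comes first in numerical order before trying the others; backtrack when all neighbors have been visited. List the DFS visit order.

Visit 14
14 → 11
11 → 4
4 → 7
7 → 2
2 → 5
5 → 8
8 → 9
9 → 3
3 → 16
16 → 6
6 → 18
6 → 20
20 → 19
19 → 1
1 → 17
5 → 12
12 → 10
12 → 13
12 → 15

14 → 11 → 4 → 7 → 2 → 5 → 8 → 9 → 3 → 16 → 6 → 18 → 20 → 19 → 1 → 17 → 12 → 10 → 13 → 15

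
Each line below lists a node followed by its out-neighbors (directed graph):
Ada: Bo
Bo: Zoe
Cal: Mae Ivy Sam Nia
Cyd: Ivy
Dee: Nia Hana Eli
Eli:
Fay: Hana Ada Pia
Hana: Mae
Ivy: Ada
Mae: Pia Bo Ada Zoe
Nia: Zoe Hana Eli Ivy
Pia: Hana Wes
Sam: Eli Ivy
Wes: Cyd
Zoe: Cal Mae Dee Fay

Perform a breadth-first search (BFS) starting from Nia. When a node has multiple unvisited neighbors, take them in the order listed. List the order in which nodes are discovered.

Visit Nia; enqueue Zoe, Hana, Eli, Ivy → queue [Zoe, Hana, Eli, Ivy]
Visit Zoe; enqueue Cal, Mae, Dee, Fay → queue [Hana, Eli, Ivy, Cal, Mae, Dee, Fay]
Visit Hana → queue [Eli, Ivy, Cal, Mae, Dee, Fay]
Visit Eli → queue [Ivy, Cal, Mae, Dee, Fay]
Visit Ivy; enqueue Ada → queue [Cal, Mae, Dee, Fay, Ada]
Visit Cal; enqueue Sam → queue [Mae, Dee, Fay, Ada, Sam]
Visit Mae; enqueue Pia, Bo → queue [Dee, Fay, Ada, Sam, Pia, Bo]
Visit Dee → queue [Fay, Ada, Sam, Pia, Bo]
Visit Fay → queue [Ada, Sam, Pia, Bo]
Visit Ada → queue [Sam, Pia, Bo]
Visit Sam → queue [Pia, Bo]
Visit Pia; enqueue Wes → queue [Bo, Wes]
Visit Bo → queue [Wes]
Visit Wes; enqueue Cyd → queue [Cyd]
Visit Cyd → queue []

Nia Zoe Hana Eli Ivy Cal Mae Dee Fay Ada Sam Pia Bo Wes Cyd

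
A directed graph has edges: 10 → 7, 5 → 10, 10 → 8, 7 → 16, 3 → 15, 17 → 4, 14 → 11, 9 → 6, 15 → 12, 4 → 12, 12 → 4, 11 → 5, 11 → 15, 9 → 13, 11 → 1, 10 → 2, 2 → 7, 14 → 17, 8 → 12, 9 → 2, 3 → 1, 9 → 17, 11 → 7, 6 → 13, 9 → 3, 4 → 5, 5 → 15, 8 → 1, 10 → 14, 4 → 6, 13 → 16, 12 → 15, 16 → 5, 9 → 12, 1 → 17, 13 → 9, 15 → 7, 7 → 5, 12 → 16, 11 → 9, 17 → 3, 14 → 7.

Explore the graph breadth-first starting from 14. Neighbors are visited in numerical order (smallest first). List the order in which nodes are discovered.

Visit 14; enqueue 7, 11, 17 → queue [7, 11, 17]
Visit 7; enqueue 5, 16 → queue [11, 17, 5, 16]
Visit 11; enqueue 1, 9, 15 → queue [17, 5, 16, 1, 9, 15]
Visit 17; enqueue 3, 4 → queue [5, 16, 1, 9, 15, 3, 4]
Visit 5; enqueue 10 → queue [16, 1, 9, 15, 3, 4, 10]
Visit 16 → queue [1, 9, 15, 3, 4, 10]
Visit 1 → queue [9, 15, 3, 4, 10]
Visit 9; enqueue 2, 6, 12, 13 → queue [15, 3, 4, 10, 2, 6, 12, 13]
Visit 15 → queue [3, 4, 10, 2, 6, 12, 13]
Visit 3 → queue [4, 10, 2, 6, 12, 13]
Visit 4 → queue [10, 2, 6, 12, 13]
Visit 10; enqueue 8 → queue [2, 6, 12, 13, 8]
Visit 2 → queue [6, 12, 13, 8]
Visit 6 → queue [12, 13, 8]
Visit 12 → queue [13, 8]
Visit 13 → queue [8]
Visit 8 → queue []

14, 7, 11, 17, 5, 16, 1, 9, 15, 3, 4, 10, 2, 6, 12, 13, 8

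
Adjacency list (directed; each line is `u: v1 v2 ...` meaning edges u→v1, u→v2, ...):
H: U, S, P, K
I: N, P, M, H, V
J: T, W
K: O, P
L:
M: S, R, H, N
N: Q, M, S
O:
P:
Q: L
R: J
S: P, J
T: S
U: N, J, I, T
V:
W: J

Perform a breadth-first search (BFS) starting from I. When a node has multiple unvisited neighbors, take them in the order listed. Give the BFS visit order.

I -> N -> P -> M -> H -> V -> Q -> S -> R -> U -> K -> L -> J -> T -> O -> W

Visit I; enqueue N, P, M, H, V → queue [N, P, M, H, V]
Visit N; enqueue Q, S → queue [P, M, H, V, Q, S]
Visit P → queue [M, H, V, Q, S]
Visit M; enqueue R → queue [H, V, Q, S, R]
Visit H; enqueue U, K → queue [V, Q, S, R, U, K]
Visit V → queue [Q, S, R, U, K]
Visit Q; enqueue L → queue [S, R, U, K, L]
Visit S; enqueue J → queue [R, U, K, L, J]
Visit R → queue [U, K, L, J]
Visit U; enqueue T → queue [K, L, J, T]
Visit K; enqueue O → queue [L, J, T, O]
Visit L → queue [J, T, O]
Visit J; enqueue W → queue [T, O, W]
Visit T → queue [O, W]
Visit O → queue [W]
Visit W → queue []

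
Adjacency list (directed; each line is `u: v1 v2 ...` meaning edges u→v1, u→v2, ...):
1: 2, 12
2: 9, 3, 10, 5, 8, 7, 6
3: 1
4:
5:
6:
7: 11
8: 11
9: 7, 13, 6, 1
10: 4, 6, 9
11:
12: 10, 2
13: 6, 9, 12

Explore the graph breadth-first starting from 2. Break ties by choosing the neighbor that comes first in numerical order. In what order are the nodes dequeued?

Visit 2; enqueue 3, 5, 6, 7, 8, 9, 10 → queue [3, 5, 6, 7, 8, 9, 10]
Visit 3; enqueue 1 → queue [5, 6, 7, 8, 9, 10, 1]
Visit 5 → queue [6, 7, 8, 9, 10, 1]
Visit 6 → queue [7, 8, 9, 10, 1]
Visit 7; enqueue 11 → queue [8, 9, 10, 1, 11]
Visit 8 → queue [9, 10, 1, 11]
Visit 9; enqueue 13 → queue [10, 1, 11, 13]
Visit 10; enqueue 4 → queue [1, 11, 13, 4]
Visit 1; enqueue 12 → queue [11, 13, 4, 12]
Visit 11 → queue [13, 4, 12]
Visit 13 → queue [4, 12]
Visit 4 → queue [12]
Visit 12 → queue []

2 → 3 → 5 → 6 → 7 → 8 → 9 → 10 → 1 → 11 → 13 → 4 → 12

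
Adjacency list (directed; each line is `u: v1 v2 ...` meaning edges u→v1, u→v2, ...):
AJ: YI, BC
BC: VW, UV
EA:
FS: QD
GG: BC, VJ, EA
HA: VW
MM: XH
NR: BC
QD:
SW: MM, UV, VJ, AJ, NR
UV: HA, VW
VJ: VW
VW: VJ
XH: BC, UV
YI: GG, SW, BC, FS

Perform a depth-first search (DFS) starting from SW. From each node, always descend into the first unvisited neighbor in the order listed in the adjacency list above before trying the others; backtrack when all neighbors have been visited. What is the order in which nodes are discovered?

SW, MM, XH, BC, VW, VJ, UV, HA, AJ, YI, GG, EA, FS, QD, NR

Visit SW
SW → MM
MM → XH
XH → BC
BC → VW
VW → VJ
BC → UV
UV → HA
SW → AJ
AJ → YI
YI → GG
GG → EA
YI → FS
FS → QD
SW → NR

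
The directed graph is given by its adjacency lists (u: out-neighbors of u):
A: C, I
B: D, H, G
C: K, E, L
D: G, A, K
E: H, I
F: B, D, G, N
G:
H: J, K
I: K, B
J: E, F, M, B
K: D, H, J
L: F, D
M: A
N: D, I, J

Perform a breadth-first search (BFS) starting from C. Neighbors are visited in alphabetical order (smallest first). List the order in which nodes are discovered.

C E K L H I D J F B A G M N

Visit C; enqueue E, K, L → queue [E, K, L]
Visit E; enqueue H, I → queue [K, L, H, I]
Visit K; enqueue D, J → queue [L, H, I, D, J]
Visit L; enqueue F → queue [H, I, D, J, F]
Visit H → queue [I, D, J, F]
Visit I; enqueue B → queue [D, J, F, B]
Visit D; enqueue A, G → queue [J, F, B, A, G]
Visit J; enqueue M → queue [F, B, A, G, M]
Visit F; enqueue N → queue [B, A, G, M, N]
Visit B → queue [A, G, M, N]
Visit A → queue [G, M, N]
Visit G → queue [M, N]
Visit M → queue [N]
Visit N → queue []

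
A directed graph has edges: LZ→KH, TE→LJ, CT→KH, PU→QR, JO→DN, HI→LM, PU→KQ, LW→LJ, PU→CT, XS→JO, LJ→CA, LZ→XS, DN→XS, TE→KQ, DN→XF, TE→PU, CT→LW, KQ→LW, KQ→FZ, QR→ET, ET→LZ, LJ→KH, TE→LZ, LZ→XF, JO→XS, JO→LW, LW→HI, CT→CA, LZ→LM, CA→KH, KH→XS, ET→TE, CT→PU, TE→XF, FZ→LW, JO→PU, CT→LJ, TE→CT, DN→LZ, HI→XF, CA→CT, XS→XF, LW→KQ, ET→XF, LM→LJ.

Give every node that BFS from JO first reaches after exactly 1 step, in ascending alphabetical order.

DN, LW, PU, XS

Level 0: JO
Level 1: DN, LW, PU, XS
Level 2: CT, HI, KQ, LJ, LZ, QR, XF
Level 3: CA, ET, FZ, KH, LM
Level 4: TE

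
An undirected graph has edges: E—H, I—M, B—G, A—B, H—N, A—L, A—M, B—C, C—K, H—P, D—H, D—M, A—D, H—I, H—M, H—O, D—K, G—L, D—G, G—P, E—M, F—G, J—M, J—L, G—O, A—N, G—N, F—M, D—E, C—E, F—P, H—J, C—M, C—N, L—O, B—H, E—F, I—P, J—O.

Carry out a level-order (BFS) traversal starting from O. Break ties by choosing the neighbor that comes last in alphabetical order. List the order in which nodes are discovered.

O -> L -> J -> H -> G -> A -> M -> P -> N -> I -> E -> D -> B -> F -> C -> K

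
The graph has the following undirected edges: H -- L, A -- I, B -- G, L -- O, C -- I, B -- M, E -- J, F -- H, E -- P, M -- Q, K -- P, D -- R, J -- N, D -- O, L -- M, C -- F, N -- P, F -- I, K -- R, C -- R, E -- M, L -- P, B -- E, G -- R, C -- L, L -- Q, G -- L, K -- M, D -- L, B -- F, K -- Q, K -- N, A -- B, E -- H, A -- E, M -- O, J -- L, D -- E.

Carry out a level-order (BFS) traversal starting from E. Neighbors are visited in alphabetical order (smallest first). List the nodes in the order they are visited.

E A B D H J M P I F G L O R N K Q C

Visit E; enqueue A, B, D, H, J, M, P → queue [A, B, D, H, J, M, P]
Visit A; enqueue I → queue [B, D, H, J, M, P, I]
Visit B; enqueue F, G → queue [D, H, J, M, P, I, F, G]
Visit D; enqueue L, O, R → queue [H, J, M, P, I, F, G, L, O, R]
Visit H → queue [J, M, P, I, F, G, L, O, R]
Visit J; enqueue N → queue [M, P, I, F, G, L, O, R, N]
Visit M; enqueue K, Q → queue [P, I, F, G, L, O, R, N, K, Q]
Visit P → queue [I, F, G, L, O, R, N, K, Q]
Visit I; enqueue C → queue [F, G, L, O, R, N, K, Q, C]
Visit F → queue [G, L, O, R, N, K, Q, C]
Visit G → queue [L, O, R, N, K, Q, C]
Visit L → queue [O, R, N, K, Q, C]
Visit O → queue [R, N, K, Q, C]
Visit R → queue [N, K, Q, C]
Visit N → queue [K, Q, C]
Visit K → queue [Q, C]
Visit Q → queue [C]
Visit C → queue []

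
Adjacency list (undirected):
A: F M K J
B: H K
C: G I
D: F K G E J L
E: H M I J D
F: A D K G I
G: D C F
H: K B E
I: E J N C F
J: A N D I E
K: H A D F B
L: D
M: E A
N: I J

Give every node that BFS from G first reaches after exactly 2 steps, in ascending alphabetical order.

Level 0: G
Level 1: C, D, F
Level 2: A, E, I, J, K, L
Level 3: B, H, M, N

A, E, I, J, K, L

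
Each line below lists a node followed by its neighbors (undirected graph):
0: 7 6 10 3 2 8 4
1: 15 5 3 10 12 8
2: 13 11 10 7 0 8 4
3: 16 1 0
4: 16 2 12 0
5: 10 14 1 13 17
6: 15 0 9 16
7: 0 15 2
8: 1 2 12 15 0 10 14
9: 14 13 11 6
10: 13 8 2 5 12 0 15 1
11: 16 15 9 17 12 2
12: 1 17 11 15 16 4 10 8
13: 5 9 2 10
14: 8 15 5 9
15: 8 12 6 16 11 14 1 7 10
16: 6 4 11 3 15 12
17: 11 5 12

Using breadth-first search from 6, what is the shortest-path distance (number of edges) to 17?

Level 0: 6
Level 1: 0, 9, 15, 16
Level 2: 1, 2, 3, 4, 7, 8, 10, 11, 12, 13, 14
Level 3: 5, 17
17 first appears at level 3.

3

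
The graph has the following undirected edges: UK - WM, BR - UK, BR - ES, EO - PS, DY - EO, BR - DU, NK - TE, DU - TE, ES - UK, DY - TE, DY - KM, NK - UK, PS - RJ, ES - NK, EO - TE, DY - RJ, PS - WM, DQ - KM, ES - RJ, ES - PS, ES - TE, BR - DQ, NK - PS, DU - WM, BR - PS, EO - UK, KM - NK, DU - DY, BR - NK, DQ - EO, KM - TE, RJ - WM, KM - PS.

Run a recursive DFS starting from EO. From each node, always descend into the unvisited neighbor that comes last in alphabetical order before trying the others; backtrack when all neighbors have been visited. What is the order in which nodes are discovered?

EO, UK, WM, RJ, PS, NK, TE, KM, DY, DU, BR, ES, DQ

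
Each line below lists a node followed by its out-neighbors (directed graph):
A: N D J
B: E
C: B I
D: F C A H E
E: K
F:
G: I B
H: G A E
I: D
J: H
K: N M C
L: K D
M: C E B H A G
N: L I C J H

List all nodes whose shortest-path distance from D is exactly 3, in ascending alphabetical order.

L, M

Level 0: D
Level 1: A, C, E, F, H
Level 2: B, G, I, J, K, N
Level 3: L, M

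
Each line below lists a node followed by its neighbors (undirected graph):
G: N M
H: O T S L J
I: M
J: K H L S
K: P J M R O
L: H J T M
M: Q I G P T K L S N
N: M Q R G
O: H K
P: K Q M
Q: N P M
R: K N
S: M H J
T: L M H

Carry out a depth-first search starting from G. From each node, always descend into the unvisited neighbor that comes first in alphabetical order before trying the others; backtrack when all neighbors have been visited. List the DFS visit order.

Visit G
G → M
M → I
M → K
K → J
J → H
H → L
L → T
H → O
H → S
K → P
P → Q
Q → N
N → R

G → M → I → K → J → H → L → T → O → S → P → Q → N → R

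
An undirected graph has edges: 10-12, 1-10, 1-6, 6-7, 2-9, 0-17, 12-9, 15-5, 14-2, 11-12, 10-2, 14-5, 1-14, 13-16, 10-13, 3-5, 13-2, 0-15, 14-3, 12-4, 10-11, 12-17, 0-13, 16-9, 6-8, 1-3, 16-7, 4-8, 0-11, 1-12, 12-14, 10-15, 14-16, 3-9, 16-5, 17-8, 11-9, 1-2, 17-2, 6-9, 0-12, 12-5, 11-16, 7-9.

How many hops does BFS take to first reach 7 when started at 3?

2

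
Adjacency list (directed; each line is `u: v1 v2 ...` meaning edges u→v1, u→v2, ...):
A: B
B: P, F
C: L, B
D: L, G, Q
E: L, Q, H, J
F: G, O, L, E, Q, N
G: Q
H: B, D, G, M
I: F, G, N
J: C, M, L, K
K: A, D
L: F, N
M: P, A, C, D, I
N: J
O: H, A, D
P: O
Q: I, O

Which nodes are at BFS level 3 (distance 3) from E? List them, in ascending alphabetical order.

Level 0: E
Level 1: H, J, L, Q
Level 2: B, C, D, F, G, I, K, M, N, O
Level 3: A, P

A, P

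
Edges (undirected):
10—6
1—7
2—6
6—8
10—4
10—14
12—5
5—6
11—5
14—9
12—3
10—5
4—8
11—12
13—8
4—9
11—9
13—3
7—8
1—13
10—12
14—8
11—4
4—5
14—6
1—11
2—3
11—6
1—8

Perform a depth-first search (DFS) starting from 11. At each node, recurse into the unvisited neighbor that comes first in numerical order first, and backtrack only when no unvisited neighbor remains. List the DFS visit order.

11, 1, 7, 8, 4, 5, 6, 2, 3, 12, 10, 14, 9, 13

Visit 11
11 → 1
1 → 7
7 → 8
8 → 4
4 → 5
5 → 6
6 → 2
2 → 3
3 → 12
12 → 10
10 → 14
14 → 9
3 → 13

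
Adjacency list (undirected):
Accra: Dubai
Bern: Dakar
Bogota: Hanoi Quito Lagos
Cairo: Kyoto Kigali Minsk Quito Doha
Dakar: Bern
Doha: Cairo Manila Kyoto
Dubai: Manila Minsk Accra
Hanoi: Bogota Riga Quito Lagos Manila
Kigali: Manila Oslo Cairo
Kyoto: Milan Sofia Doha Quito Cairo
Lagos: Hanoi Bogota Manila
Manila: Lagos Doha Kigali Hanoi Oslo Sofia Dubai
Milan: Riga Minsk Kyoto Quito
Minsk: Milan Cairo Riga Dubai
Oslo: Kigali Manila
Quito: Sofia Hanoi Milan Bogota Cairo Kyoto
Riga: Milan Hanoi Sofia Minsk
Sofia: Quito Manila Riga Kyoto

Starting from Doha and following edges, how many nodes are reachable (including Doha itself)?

16

BFS from Doha visits: Doha, Cairo, Manila, Kyoto, Kigali, Minsk, Quito, Lagos, Hanoi, Oslo, Sofia, Dubai, Milan, Riga, Bogota, Accra
Reachable nodes: 16 of 18 total.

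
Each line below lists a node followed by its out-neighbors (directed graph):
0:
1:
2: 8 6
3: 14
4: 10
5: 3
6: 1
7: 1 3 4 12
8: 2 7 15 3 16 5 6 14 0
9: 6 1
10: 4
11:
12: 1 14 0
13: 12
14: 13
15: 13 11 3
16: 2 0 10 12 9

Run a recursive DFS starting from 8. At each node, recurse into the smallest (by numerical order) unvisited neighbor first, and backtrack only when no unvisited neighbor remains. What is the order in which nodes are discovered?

8, 0, 2, 6, 1, 3, 14, 13, 12, 5, 7, 4, 10, 15, 11, 16, 9

Visit 8
8 → 0
8 → 2
2 → 6
6 → 1
8 → 3
3 → 14
14 → 13
13 → 12
8 → 5
8 → 7
7 → 4
4 → 10
8 → 15
15 → 11
8 → 16
16 → 9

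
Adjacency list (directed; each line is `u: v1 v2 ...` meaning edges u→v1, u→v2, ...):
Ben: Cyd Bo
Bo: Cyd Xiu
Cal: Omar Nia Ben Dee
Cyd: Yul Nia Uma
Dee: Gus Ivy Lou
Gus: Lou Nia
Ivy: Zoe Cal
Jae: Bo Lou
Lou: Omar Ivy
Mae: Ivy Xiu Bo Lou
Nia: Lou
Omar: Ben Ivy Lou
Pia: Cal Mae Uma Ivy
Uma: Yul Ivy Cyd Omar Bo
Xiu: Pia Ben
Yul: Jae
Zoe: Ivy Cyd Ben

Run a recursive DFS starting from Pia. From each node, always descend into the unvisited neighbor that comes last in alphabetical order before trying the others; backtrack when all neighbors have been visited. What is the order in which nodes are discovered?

Visit Pia
Pia → Uma
Uma → Yul
Yul → Jae
Jae → Lou
Lou → Omar
Omar → Ivy
Ivy → Zoe
Zoe → Cyd
Cyd → Nia
Zoe → Ben
Ben → Bo
Bo → Xiu
Ivy → Cal
Cal → Dee
Dee → Gus
Pia → Mae

Pia, Uma, Yul, Jae, Lou, Omar, Ivy, Zoe, Cyd, Nia, Ben, Bo, Xiu, Cal, Dee, Gus, Mae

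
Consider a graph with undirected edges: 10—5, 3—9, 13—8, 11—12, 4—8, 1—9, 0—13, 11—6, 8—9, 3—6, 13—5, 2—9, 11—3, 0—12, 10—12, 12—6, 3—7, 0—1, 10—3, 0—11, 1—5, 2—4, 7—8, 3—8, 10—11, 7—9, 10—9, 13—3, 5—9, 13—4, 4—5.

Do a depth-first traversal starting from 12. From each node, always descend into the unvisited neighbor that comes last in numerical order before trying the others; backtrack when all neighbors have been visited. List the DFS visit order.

12, 11, 10, 9, 8, 13, 5, 4, 2, 1, 0, 3, 7, 6

Visit 12
12 → 11
11 → 10
10 → 9
9 → 8
8 → 13
13 → 5
5 → 4
4 → 2
5 → 1
1 → 0
13 → 3
3 → 7
3 → 6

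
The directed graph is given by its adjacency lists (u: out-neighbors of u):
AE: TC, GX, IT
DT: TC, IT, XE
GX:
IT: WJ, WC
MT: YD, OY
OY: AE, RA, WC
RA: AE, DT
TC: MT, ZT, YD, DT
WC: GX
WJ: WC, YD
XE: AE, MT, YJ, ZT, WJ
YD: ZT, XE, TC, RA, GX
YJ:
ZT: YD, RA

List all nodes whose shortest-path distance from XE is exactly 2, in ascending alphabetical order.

Level 0: XE
Level 1: AE, MT, WJ, YJ, ZT
Level 2: GX, IT, OY, RA, TC, WC, YD
Level 3: DT

GX, IT, OY, RA, TC, WC, YD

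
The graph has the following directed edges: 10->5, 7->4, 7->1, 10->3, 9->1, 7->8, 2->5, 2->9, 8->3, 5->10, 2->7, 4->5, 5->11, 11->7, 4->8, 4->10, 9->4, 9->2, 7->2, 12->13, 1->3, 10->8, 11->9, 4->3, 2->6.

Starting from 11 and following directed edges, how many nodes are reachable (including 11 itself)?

BFS from 11 visits: 11, 9, 7, 4, 2, 1, 8, 10, 5, 3, 6
Reachable nodes: 11 of 13 total.

11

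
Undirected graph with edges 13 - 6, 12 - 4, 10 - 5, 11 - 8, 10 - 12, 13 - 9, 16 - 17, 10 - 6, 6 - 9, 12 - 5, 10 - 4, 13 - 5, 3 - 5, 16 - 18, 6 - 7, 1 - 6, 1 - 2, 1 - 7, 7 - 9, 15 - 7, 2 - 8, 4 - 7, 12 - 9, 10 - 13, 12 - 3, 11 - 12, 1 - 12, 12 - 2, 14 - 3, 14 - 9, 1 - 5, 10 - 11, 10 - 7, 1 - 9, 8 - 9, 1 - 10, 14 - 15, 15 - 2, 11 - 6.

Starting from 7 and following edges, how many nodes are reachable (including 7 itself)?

15

BFS from 7 visits: 7, 1, 4, 6, 9, 10, 15, 2, 5, 12, 11, 13, 8, 14, 3
Reachable nodes: 15 of 18 total.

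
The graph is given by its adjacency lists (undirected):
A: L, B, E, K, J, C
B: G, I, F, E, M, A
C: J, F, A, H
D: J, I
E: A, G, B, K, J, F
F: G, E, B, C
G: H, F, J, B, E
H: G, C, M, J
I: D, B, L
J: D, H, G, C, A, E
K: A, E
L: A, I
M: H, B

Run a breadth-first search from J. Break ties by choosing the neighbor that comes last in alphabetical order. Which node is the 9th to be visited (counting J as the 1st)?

Visit J; enqueue H, G, E, D, C, A → queue [H, G, E, D, C, A]
Visit H; enqueue M → queue [G, E, D, C, A, M]
Visit G; enqueue F, B → queue [E, D, C, A, M, F, B]
Visit E; enqueue K → queue [D, C, A, M, F, B, K]
Visit D; enqueue I → queue [C, A, M, F, B, K, I]
Visit C → queue [A, M, F, B, K, I]
Visit A; enqueue L → queue [M, F, B, K, I, L]
Visit M → queue [F, B, K, I, L]
Visit F → queue [B, K, I, L]
Visit B → queue [K, I, L]
Visit K → queue [I, L]
Visit I → queue [L]
Visit L → queue []

Visit order: J, H, G, E, D, C, A, M, F, B, K, I, L

F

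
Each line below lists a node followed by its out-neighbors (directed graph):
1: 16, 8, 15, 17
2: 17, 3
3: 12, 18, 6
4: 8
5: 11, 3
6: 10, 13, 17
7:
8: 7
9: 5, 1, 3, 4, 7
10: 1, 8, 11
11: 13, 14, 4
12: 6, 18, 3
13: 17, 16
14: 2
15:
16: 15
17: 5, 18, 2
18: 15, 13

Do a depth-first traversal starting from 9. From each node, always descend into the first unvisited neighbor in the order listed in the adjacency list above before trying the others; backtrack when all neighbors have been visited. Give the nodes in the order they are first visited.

Visit 9
9 → 5
5 → 11
11 → 13
13 → 17
17 → 18
18 → 15
17 → 2
2 → 3
3 → 12
12 → 6
6 → 10
10 → 1
1 → 16
1 → 8
8 → 7
11 → 14
11 → 4

9 5 11 13 17 18 15 2 3 12 6 10 1 16 8 7 14 4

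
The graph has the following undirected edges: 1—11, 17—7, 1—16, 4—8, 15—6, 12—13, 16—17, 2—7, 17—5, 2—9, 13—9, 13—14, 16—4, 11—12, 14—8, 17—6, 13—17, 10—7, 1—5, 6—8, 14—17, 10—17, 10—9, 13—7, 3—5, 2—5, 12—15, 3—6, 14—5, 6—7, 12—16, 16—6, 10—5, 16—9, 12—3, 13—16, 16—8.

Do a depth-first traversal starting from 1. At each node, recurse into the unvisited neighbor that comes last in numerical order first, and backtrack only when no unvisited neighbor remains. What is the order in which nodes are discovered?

1, 16, 17, 14, 13, 12, 15, 6, 8, 4, 7, 10, 9, 2, 5, 3, 11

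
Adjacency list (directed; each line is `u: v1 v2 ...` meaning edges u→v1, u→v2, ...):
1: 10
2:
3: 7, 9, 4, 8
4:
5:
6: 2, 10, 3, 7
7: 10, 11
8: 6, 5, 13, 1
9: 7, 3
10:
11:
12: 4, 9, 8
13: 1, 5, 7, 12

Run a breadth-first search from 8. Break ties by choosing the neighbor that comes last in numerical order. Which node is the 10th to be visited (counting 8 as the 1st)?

Visit 8; enqueue 13, 6, 5, 1 → queue [13, 6, 5, 1]
Visit 13; enqueue 12, 7 → queue [6, 5, 1, 12, 7]
Visit 6; enqueue 10, 3, 2 → queue [5, 1, 12, 7, 10, 3, 2]
Visit 5 → queue [1, 12, 7, 10, 3, 2]
Visit 1 → queue [12, 7, 10, 3, 2]
Visit 12; enqueue 9, 4 → queue [7, 10, 3, 2, 9, 4]
Visit 7; enqueue 11 → queue [10, 3, 2, 9, 4, 11]
Visit 10 → queue [3, 2, 9, 4, 11]
Visit 3 → queue [2, 9, 4, 11]
Visit 2 → queue [9, 4, 11]
Visit 9 → queue [4, 11]
Visit 4 → queue [11]
Visit 11 → queue []

Visit order: 8, 13, 6, 5, 1, 12, 7, 10, 3, 2, 9, 4, 11

2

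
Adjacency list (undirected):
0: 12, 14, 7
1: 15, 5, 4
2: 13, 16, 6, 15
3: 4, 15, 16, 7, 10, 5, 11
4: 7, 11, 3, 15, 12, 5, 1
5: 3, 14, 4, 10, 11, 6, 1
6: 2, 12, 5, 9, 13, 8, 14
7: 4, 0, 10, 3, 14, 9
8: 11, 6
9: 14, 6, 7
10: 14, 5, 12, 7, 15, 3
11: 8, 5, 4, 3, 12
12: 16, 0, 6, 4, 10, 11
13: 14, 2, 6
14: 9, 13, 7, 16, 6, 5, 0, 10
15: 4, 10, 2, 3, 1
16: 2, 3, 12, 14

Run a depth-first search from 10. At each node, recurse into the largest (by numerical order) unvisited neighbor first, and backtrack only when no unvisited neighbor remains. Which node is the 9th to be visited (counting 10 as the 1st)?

Visit 10
10 → 15
15 → 4
4 → 12
12 → 16
16 → 14
14 → 13
13 → 6
6 → 9
9 → 7
7 → 3
3 → 11
11 → 8
11 → 5
5 → 1
7 → 0
6 → 2

Visit order: 10, 15, 4, 12, 16, 14, 13, 6, 9, 7, 3, 11, 8, 5, 1, 0, 2

9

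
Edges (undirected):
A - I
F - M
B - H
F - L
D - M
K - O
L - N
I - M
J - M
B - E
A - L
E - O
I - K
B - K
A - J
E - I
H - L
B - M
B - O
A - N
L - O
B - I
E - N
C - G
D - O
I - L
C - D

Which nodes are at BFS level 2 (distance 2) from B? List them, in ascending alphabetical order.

Level 0: B
Level 1: E, H, I, K, M, O
Level 2: A, D, F, J, L, N
Level 3: C
Level 4: G

A, D, F, J, L, N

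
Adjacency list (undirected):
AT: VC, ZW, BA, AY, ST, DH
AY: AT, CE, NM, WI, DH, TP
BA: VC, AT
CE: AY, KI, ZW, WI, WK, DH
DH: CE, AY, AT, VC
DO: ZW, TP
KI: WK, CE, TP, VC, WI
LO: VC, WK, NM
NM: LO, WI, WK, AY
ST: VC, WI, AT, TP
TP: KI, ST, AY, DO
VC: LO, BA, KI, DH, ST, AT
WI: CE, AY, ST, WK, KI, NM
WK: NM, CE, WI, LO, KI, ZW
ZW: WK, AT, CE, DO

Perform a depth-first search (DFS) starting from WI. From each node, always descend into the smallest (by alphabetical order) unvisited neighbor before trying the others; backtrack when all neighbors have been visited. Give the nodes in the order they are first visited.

WI AY AT BA VC DH CE KI TP DO ZW WK LO NM ST

Visit WI
WI → AY
AY → AT
AT → BA
BA → VC
VC → DH
DH → CE
CE → KI
KI → TP
TP → DO
DO → ZW
ZW → WK
WK → LO
LO → NM
TP → ST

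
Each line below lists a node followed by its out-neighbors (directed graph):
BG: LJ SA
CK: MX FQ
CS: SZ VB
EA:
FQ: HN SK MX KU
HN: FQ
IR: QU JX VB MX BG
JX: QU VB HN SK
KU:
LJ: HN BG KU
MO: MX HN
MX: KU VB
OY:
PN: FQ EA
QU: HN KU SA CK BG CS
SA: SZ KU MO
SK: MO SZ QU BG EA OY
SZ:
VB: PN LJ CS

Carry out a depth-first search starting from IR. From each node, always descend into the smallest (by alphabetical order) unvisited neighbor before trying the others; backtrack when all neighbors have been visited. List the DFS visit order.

IR, BG, LJ, HN, FQ, KU, MX, VB, CS, SZ, PN, EA, SK, MO, OY, QU, CK, SA, JX

Visit IR
IR → BG
BG → LJ
LJ → HN
HN → FQ
FQ → KU
FQ → MX
MX → VB
VB → CS
CS → SZ
VB → PN
PN → EA
FQ → SK
SK → MO
SK → OY
SK → QU
QU → CK
QU → SA
IR → JX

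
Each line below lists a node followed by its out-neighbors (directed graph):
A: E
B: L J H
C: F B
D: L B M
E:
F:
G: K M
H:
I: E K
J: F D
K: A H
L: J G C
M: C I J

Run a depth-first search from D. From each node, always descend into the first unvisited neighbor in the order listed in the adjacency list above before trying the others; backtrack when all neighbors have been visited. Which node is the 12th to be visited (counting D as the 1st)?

Visit D
D → L
L → J
J → F
L → G
G → K
K → A
A → E
K → H
G → M
M → C
C → B
M → I

Visit order: D, L, J, F, G, K, A, E, H, M, C, B, I

B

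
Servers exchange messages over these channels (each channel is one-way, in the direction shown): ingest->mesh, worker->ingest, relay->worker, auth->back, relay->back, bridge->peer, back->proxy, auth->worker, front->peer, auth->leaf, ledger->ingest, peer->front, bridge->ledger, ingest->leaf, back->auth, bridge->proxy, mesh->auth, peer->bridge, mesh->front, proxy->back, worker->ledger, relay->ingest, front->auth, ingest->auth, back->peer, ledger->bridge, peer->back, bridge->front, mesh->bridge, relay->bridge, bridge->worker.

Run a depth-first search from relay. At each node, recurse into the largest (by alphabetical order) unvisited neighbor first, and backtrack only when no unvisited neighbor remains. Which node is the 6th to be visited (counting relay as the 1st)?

front

Visit relay
relay → worker
worker → ledger
ledger → ingest
ingest → mesh
mesh → front
front → peer
peer → bridge
bridge → proxy
proxy → back
back → auth
auth → leaf

Visit order: relay, worker, ledger, ingest, mesh, front, peer, bridge, proxy, back, auth, leaf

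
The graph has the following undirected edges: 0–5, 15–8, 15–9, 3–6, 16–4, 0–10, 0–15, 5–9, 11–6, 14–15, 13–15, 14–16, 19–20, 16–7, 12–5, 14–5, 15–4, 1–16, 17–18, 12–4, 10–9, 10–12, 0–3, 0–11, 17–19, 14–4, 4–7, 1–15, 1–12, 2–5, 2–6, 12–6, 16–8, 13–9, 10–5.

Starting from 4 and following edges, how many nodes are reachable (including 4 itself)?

17

BFS from 4 visits: 4, 7, 12, 14, 15, 16, 1, 5, 6, 10, 0, 8, 9, 13, 2, 3, 11
Reachable nodes: 17 of 21 total.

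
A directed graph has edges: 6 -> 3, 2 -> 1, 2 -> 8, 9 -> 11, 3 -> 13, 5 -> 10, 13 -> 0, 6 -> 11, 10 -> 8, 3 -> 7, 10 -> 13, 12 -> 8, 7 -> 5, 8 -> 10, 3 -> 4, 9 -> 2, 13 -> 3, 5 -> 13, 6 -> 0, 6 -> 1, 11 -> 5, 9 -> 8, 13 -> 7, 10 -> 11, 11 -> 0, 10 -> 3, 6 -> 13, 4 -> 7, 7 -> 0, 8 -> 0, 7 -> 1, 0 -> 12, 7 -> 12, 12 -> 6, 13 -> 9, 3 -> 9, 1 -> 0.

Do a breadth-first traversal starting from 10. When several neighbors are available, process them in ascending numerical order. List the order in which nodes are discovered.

Visit 10; enqueue 3, 8, 11, 13 → queue [3, 8, 11, 13]
Visit 3; enqueue 4, 7, 9 → queue [8, 11, 13, 4, 7, 9]
Visit 8; enqueue 0 → queue [11, 13, 4, 7, 9, 0]
Visit 11; enqueue 5 → queue [13, 4, 7, 9, 0, 5]
Visit 13 → queue [4, 7, 9, 0, 5]
Visit 4 → queue [7, 9, 0, 5]
Visit 7; enqueue 1, 12 → queue [9, 0, 5, 1, 12]
Visit 9; enqueue 2 → queue [0, 5, 1, 12, 2]
Visit 0 → queue [5, 1, 12, 2]
Visit 5 → queue [1, 12, 2]
Visit 1 → queue [12, 2]
Visit 12; enqueue 6 → queue [2, 6]
Visit 2 → queue [6]
Visit 6 → queue []

10 -> 3 -> 8 -> 11 -> 13 -> 4 -> 7 -> 9 -> 0 -> 5 -> 1 -> 12 -> 2 -> 6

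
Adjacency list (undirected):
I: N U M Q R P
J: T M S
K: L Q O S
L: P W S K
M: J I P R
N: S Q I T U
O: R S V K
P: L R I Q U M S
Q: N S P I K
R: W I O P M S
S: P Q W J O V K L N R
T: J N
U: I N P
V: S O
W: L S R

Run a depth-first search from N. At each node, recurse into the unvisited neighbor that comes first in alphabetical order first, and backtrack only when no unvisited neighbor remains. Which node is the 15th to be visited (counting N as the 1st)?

T

Visit N
N → I
I → M
M → J
J → S
S → K
K → L
L → P
P → Q
P → R
R → O
O → V
R → W
P → U
J → T

Visit order: N, I, M, J, S, K, L, P, Q, R, O, V, W, U, T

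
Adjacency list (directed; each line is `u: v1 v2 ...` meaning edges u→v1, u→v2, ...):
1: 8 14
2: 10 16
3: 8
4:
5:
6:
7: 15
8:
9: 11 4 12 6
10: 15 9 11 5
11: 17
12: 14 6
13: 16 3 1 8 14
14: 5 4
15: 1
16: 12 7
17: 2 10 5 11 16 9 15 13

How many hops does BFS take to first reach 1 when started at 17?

2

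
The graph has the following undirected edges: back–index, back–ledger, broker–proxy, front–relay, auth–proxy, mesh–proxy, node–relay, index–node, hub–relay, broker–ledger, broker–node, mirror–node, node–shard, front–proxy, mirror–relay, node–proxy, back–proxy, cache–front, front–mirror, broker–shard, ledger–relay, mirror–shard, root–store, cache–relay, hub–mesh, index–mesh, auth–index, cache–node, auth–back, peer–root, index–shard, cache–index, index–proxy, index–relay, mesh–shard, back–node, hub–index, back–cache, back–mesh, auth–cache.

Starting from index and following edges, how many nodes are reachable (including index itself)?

14

BFS from index visits: index, auth, back, cache, hub, mesh, node, proxy, relay, shard, ledger, front, broker, mirror
Reachable nodes: 14 of 17 total.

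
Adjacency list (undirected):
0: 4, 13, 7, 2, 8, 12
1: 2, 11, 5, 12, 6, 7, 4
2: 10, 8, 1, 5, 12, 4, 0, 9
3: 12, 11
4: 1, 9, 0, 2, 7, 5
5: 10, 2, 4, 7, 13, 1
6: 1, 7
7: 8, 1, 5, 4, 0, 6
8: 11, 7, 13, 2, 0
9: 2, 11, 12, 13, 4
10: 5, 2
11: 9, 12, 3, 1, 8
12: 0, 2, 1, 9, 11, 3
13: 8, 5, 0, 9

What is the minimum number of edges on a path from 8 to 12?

2

Level 0: 8
Level 1: 0, 2, 7, 11, 13
Level 2: 1, 3, 4, 5, 6, 9, 10, 12
12 first appears at level 2.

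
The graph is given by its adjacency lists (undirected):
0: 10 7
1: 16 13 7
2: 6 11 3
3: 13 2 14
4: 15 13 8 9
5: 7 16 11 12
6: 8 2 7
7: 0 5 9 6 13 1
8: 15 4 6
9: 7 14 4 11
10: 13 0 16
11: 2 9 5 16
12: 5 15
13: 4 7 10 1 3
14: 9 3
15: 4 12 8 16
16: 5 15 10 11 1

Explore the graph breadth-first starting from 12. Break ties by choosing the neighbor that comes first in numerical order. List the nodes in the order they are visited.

Visit 12; enqueue 5, 15 → queue [5, 15]
Visit 5; enqueue 7, 11, 16 → queue [15, 7, 11, 16]
Visit 15; enqueue 4, 8 → queue [7, 11, 16, 4, 8]
Visit 7; enqueue 0, 1, 6, 9, 13 → queue [11, 16, 4, 8, 0, 1, 6, 9, 13]
Visit 11; enqueue 2 → queue [16, 4, 8, 0, 1, 6, 9, 13, 2]
Visit 16; enqueue 10 → queue [4, 8, 0, 1, 6, 9, 13, 2, 10]
Visit 4 → queue [8, 0, 1, 6, 9, 13, 2, 10]
Visit 8 → queue [0, 1, 6, 9, 13, 2, 10]
Visit 0 → queue [1, 6, 9, 13, 2, 10]
Visit 1 → queue [6, 9, 13, 2, 10]
Visit 6 → queue [9, 13, 2, 10]
Visit 9; enqueue 14 → queue [13, 2, 10, 14]
Visit 13; enqueue 3 → queue [2, 10, 14, 3]
Visit 2 → queue [10, 14, 3]
Visit 10 → queue [14, 3]
Visit 14 → queue [3]
Visit 3 → queue []

12 5 15 7 11 16 4 8 0 1 6 9 13 2 10 14 3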